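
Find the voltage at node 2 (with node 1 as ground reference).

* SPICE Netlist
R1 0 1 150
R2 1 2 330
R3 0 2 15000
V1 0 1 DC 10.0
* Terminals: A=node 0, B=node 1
Nodal analysis, taking node 1 as the 0 V reference.
Source V1 fixes V_0 = 10 V.
KCL at each unknown node (sum of currents leaving = 0; resistances in Ω):
  Node 2: (V_2 - 0)/330 + (V_2 - 10)/15000 = 0
Collecting terms: 0.003097 × V_2 = 0.0006667  =>  V_2 = 0.2153 V
The requested potential is V_2 = 0.2153 V.

Final answer: V_2 = 0.2153 V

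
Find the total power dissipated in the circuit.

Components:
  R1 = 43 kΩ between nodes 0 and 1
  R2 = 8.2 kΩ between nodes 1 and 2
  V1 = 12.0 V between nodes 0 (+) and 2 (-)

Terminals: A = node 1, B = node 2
Nodal analysis, taking node 2 as the 0 V reference.
Source V1 fixes V_0 = 12 V.
KCL at each unknown node (sum of currents leaving = 0; resistances in Ω):
  Node 1: (V_1 - 12)/43000 + (V_1 - 0)/8200 = 0
Collecting terms: 0.0001452 × V_1 = 0.0002791  =>  V_1 = 1.922 V
Power in each resistor, P = (ΔV)²/R:
  P_R1 = (12 - 1.922)²/43000 = 0.002362 W
  P_R2 = (1.922 - 0)²/8200 = 0.0004504 W
P_total = P_R1 + P_R2 = 0.002813 W

Final answer: 0.002813 W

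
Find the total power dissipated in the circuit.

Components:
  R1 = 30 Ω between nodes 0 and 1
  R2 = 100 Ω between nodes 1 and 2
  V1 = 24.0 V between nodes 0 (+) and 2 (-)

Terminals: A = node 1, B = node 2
Nodal analysis, taking node 2 as the 0 V reference.
Source V1 fixes V_0 = 24 V.
KCL at each unknown node (sum of currents leaving = 0; resistances in Ω):
  Node 1: (V_1 - 24)/30 + (V_1 - 0)/100 = 0
Collecting terms: 0.04333 × V_1 = 0.8  =>  V_1 = 18.46 V
Power in each resistor, P = (ΔV)²/R:
  P_R1 = (24 - 18.46)²/30 = 1.022 W
  P_R2 = (18.46 - 0)²/100 = 3.408 W
P_total = P_R1 + P_R2 = 4.431 W

Final answer: 4.431 W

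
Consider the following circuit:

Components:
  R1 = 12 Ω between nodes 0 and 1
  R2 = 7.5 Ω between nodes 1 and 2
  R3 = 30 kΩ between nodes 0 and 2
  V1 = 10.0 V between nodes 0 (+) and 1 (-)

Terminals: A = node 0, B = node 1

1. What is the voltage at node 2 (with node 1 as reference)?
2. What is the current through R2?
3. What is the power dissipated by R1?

Nodal analysis, taking node 1 as the 0 V reference.
Source V1 fixes V_0 = 10 V.
KCL at each unknown node (sum of currents leaving = 0; resistances in Ω):
  Node 2: (V_2 - 0)/7.5 + (V_2 - 10)/30000 = 0
Collecting terms: 0.1334 × V_2 = 0.0003333  =>  V_2 = 0.002499 V
Part 1:
  Read off the nodal solution: V_2 = 0.002499 V
Part 2:
  I_R2 = (V_1 - V_2)/R2 = (0 - 0.002499)/7.5 = -0.0003333 A
  Magnitude: I_R2 = 0.0003333 A
Part 3:
  I_R1 = (V_0 - V_1)/R1 = (10 - 0)/12 = 0.8333 A
  P_R1 = I_R1² × R1 = (0.8333)² × 12 = 8.333 W

Final answers:
1. V_2 = 0.002499 V
2. I_R2 = 0.0003333 A
3. P_R1 = 8.333 W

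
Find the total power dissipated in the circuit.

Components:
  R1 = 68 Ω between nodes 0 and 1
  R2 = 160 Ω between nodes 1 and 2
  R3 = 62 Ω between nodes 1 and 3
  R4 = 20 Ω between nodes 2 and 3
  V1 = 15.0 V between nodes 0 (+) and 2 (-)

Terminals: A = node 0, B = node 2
Nodal analysis, taking node 2 as the 0 V reference.
Source V1 fixes V_0 = 15 V.
KCL at each unknown node (sum of currents leaving = 0; resistances in Ω):
  Node 1: (V_1 - 15)/68 + (V_1 - 0)/160 + (V_1 - V_3)/62 = 0
  Node 3: (V_3 - V_1)/62 + (V_3 - 0)/20 = 0
Collecting terms (coefficients in siemens):
  0.03708·V_1 - 0.01613·V_3 = 0.2206
  0.06613·V_3 - 0.01613·V_1 = 0
Determinant D = (0.03708)(0.06613) - (-0.01613)(-0.01613) = 0.002192
V_1 = [(0.2206)(0.06613) - (-0.01613)(0)]/D = 6.654 V
V_3 = [(0.03708)(0) - (0.2206)(-0.01613)]/D = 1.623 V
Power in each resistor, P = (ΔV)²/R:
  P_R1 = (15 - 6.654)²/68 = 1.024 W
  P_R2 = (6.654 - 0)²/160 = 0.2767 W
  P_R3 = (6.654 - 1.623)²/62 = 0.4083 W
  P_R4 = (0 - 1.623)²/20 = 0.1317 W
P_total = P_R1 + P_R2 + P_R3 + P_R4 = 1.841 W

Final answer: 1.841 W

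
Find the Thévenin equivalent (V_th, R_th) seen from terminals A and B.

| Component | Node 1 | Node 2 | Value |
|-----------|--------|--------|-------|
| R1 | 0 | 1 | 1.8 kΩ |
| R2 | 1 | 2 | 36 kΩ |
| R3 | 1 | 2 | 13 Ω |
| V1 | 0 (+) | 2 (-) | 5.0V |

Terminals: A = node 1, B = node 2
Step 1 — V_th is the open-circuit voltage V_A - V_B (nothing connected across the terminals).
Nodal analysis, taking node 2 as the 0 V reference.
Source V1 fixes V_0 = 5 V.
KCL at each unknown node (sum of currents leaving = 0; resistances in Ω):
  Node 1: (V_1 - 5)/1800 + (V_1 - 0)/36000 + (V_1 - 0)/13 = 0
Collecting terms: 0.07751 × V_1 = 0.002778  =>  V_1 = 0.03584 V
V_th = V_1 - V_2 = 0.03584 - 0 = 0.03584 V
Step 2 — R_th: zero the source — replace V1 by a short circuit (node 2 merges into node 0) — and find the resistance seen between A (node 1) and B (node 0).
Reduce the network between node 1 (A) and node 0 (B) by series/parallel combination:
  Rp1 = R1 ‖ R2 ‖ R3 (parallel, all between nodes 0 and 1) = 1/(1/1800 + 1/36000 + 1/13) = 12.9 Ω
R_th = 12.9 Ω

Final answer: V_th = 0.03584 V, R_th = 12.9 Ω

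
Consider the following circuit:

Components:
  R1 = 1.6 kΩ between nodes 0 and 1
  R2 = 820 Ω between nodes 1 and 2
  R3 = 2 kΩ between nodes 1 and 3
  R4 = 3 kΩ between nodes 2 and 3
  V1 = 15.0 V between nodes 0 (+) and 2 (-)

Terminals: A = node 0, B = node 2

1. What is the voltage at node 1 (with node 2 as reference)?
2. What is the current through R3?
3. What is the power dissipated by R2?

Nodal analysis, taking node 2 as the 0 V reference.
Source V1 fixes V_0 = 15 V.
KCL at each unknown node (sum of currents leaving = 0; resistances in Ω):
  Node 1: (V_1 - 15)/1600 + (V_1 - 0)/820 + (V_1 - V_3)/2000 = 0
  Node 3: (V_3 - V_1)/2000 + (V_3 - 0)/3000 = 0
Collecting terms (coefficients in siemens):
  0.002345·V_1 - 0.0005·V_3 = 0.009375
  0.0008333·V_3 - 0.0005·V_1 = 0
Determinant D = (0.002345)(0.0008333) - (-0.0005)(-0.0005) = 0.000001704
V_1 = [(0.009375)(0.0008333) - (-0.0005)(0)]/D = 4.585 V
V_3 = [(0.002345)(0) - (0.009375)(-0.0005)]/D = 2.751 V
Part 1:
  Read off the nodal solution: V_1 = 4.585 V
Part 2:
  I_R3 = (V_1 - V_3)/R3 = (4.585 - 2.751)/2000 = 0.0009171 A
  Magnitude: I_R3 = 0.0009171 A
Part 3:
  I_R2 = (V_1 - V_2)/R2 = (4.585 - 0)/820 = 0.005592 A
  P_R2 = I_R2² × R2 = (0.005592)² × 820 = 0.02564 W

Final answers:
1. V_1 = 4.585 V
2. I_R3 = 0.0009171 A
3. P_R2 = 0.02564 W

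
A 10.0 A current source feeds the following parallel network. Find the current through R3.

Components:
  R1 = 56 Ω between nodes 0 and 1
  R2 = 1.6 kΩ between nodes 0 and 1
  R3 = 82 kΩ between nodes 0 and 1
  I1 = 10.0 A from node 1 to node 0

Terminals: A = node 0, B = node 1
All resistors sit directly between nodes 0 and 1, so they are in parallel and share one voltage V; the full source current 10 A splits among them.
1/R_par = 1/56 + 1/1600 + 1/82000 = 0.01849 S  =>  R_par = 54.07 Ω
V = I × R_par = 10 × 54.07 = 540.7 V
I_R3 = V/R3 = 540.7/82000 = 0.006594 A

Final answer: 0.006594 A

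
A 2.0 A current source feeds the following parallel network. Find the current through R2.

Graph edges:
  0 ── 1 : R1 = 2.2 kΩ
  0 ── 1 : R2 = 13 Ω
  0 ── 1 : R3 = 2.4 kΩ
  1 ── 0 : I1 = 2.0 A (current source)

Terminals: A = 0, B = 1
All resistors sit directly between nodes 0 and 1, so they are in parallel and share one voltage V; the full source current 2 A splits among them.
1/R_par = 1/2200 + 1/13 + 1/2400 = 0.07779 S  =>  R_par = 12.85 Ω
V = I × R_par = 2 × 12.85 = 25.71 V
I_R2 = V/R2 = 25.71/13 = 1.978 A

Final answer: 1.978 A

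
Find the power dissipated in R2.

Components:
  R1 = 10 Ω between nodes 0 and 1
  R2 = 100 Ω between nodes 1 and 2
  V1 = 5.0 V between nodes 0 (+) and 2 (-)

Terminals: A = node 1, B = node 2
Nodal analysis, taking node 2 as the 0 V reference.
Source V1 fixes V_0 = 5 V.
KCL at each unknown node (sum of currents leaving = 0; resistances in Ω):
  Node 1: (V_1 - 5)/10 + (V_1 - 0)/100 = 0
Collecting terms: 0.11 × V_1 = 0.5  =>  V_1 = 4.545 V
I_R2 = (V_1 - V_2)/R2 = (4.545 - 0)/100 = 0.04545 A
P_R2 = I_R2² × R2 = (0.04545)² × 100 = 0.2066 W

Final answer: 0.2066 W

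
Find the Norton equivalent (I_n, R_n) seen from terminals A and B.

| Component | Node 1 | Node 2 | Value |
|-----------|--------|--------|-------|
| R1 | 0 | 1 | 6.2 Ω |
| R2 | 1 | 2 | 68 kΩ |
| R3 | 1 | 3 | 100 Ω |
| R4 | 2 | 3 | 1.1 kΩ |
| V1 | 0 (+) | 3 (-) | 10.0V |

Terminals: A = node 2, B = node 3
Find the Thévenin equivalent first; then I_n = V_th/R_th and R_n = R_th.
Step 1 — V_th is the open-circuit voltage V_A - V_B (nothing connected across the terminals).
Nodal analysis, taking node 3 as the 0 V reference.
Source V1 fixes V_0 = 10 V.
KCL at each unknown node (sum of currents leaving = 0; resistances in Ω):
  Node 1: (V_1 - 10)/6.2 + (V_1 - V_2)/68000 + (V_1 - 0)/100 = 0
  Node 2: (V_2 - V_1)/68000 + (V_2 - 0)/1100 = 0
Collecting terms (coefficients in siemens):
  0.1713·V_1 - 0.00001471·V_2 = 1.613
  0.0009238·V_2 - 0.00001471·V_1 = 0
Determinant D = (0.1713)(0.0009238) - (-0.00001471)(-0.00001471) = 0.0001583
V_1 = [(1.613)(0.0009238) - (-0.00001471)(0)]/D = 9.415 V
V_2 = [(0.1713)(0) - (1.613)(-0.00001471)]/D = 0.1499 V
V_th = V_2 - V_3 = 0.1499 - 0 = 0.1499 V
Step 2 — R_th: zero the source — replace V1 by a short circuit (node 3 merges into node 0) — and find the resistance seen between A (node 2) and B (node 0).
Reduce the network between node 2 (A) and node 0 (B) by series/parallel combination:
  Rp1 = R1 ‖ R3 (parallel, both between nodes 0 and 1) = 1/(1/6.2 + 1/100) = 5.838 Ω
  Rs1 = R2 + Rp1 (series, joined only at node 1) = 68000 + 5.838 = 68010 Ω
  Rp2 = R4 ‖ Rs1 (parallel, both between nodes 0 and 2) = 1/(1/1100 + 1/68010) = 1082 Ω
R_th = 1.082 kΩ
I_n = V_th/R_th = 0.1499/1082 = 0.0001385 A, and R_n = R_th = 1.082 kΩ

Final answer: I_n = 0.0001385 A, R_n = 1.082 kΩ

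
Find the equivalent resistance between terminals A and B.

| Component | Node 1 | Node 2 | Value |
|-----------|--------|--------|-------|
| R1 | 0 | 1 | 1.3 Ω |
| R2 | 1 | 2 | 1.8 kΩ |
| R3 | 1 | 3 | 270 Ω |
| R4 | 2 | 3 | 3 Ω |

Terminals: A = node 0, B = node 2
Reduce the network between node 0 (A) and node 2 (B) by series/parallel combination:
  Rs1 = R3 + R4 (series, joined only at node 3) = 270 + 3 = 273 Ω
  Rp1 = R2 ‖ Rs1 (parallel, both between nodes 1 and 2) = 1/(1/1800 + 1/273) = 237 Ω
  Rs2 = R1 + Rp1 (series, joined only at node 1) = 1.3 + 237 = 238.3 Ω
R_eq = 238.3 Ω

Final answer: 238.3 Ω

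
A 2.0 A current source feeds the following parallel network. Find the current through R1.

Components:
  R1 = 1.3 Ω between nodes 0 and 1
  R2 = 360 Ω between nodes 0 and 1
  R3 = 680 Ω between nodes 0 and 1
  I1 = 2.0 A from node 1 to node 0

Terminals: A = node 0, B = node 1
All resistors sit directly between nodes 0 and 1, so they are in parallel and share one voltage V; the full source current 2 A splits among them.
1/R_par = 1/1.3 + 1/360 + 1/680 = 0.7735 S  =>  R_par = 1.293 Ω
V = I × R_par = 2 × 1.293 = 2.586 V
I_R1 = V/R1 = 2.586/1.3 = 1.989 A

Final answer: 1.989 A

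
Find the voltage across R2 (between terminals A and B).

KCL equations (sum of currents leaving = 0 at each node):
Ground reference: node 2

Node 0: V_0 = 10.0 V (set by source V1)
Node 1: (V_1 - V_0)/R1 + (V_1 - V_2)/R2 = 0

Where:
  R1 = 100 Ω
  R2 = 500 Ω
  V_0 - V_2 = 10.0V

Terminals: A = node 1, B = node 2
R1 and R2 are in series across V1 (node 0 → node 1 → node 2), and the output A–B is taken across R2, so this is a voltage divider.
Series current: I = V1/(R1 + R2) = 10/(100 + 500) = 10/600 = 0.01667 A
V_R2 = I × R2 = V1 × R2/(R1 + R2) = 10 × 500/600 = 8.333 V

Final answer: 8.333 V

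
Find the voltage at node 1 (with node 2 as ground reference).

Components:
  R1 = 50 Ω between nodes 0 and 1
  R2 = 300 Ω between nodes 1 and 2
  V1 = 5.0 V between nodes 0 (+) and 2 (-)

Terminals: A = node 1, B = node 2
Nodal analysis, taking node 2 as the 0 V reference.
Source V1 fixes V_0 = 5 V.
KCL at each unknown node (sum of currents leaving = 0; resistances in Ω):
  Node 1: (V_1 - 5)/50 + (V_1 - 0)/300 = 0
Collecting terms: 0.02333 × V_1 = 0.1  =>  V_1 = 4.286 V
The requested potential is V_1 = 4.286 V.

Final answer: V_1 = 4.286 V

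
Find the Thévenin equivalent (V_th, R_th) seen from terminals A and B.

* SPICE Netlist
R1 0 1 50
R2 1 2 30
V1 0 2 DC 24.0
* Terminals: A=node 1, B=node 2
Step 1 — V_th is the open-circuit voltage V_A - V_B (nothing connected across the terminals).
Nodal analysis, taking node 2 as the 0 V reference.
Source V1 fixes V_0 = 24 V.
KCL at each unknown node (sum of currents leaving = 0; resistances in Ω):
  Node 1: (V_1 - 24)/50 + (V_1 - 0)/30 = 0
Collecting terms: 0.05333 × V_1 = 0.48  =>  V_1 = 9 V
V_th = V_1 - V_2 = 9 - 0 = 9 V
Step 2 — R_th: zero the source — replace V1 by a short circuit (node 2 merges into node 0) — and find the resistance seen between A (node 1) and B (node 0).
Reduce the network between node 1 (A) and node 0 (B) by series/parallel combination:
  Rp1 = R1 ‖ R2 (parallel, both between nodes 0 and 1) = 1/(1/50 + 1/30) = 18.75 Ω
R_th = 18.75 Ω

Final answer: V_th = 9 V, R_th = 18.75 Ω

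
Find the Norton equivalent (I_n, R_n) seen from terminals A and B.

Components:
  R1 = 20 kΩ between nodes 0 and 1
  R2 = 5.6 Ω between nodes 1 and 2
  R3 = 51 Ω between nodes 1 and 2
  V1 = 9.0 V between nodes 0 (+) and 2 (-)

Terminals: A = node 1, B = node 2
Find the Thévenin equivalent first; then I_n = V_th/R_th and R_n = R_th.
Step 1 — V_th is the open-circuit voltage V_A - V_B (nothing connected across the terminals).
Nodal analysis, taking node 2 as the 0 V reference.
Source V1 fixes V_0 = 9 V.
KCL at each unknown node (sum of currents leaving = 0; resistances in Ω):
  Node 1: (V_1 - 9)/20000 + (V_1 - 0)/5.6 + (V_1 - 0)/51 = 0
Collecting terms: 0.1982 × V_1 = 0.00045  =>  V_1 = 0.00227 V
V_th = V_1 - V_2 = 0.00227 - 0 = 0.00227 V
Step 2 — R_th: zero the source — replace V1 by a short circuit (node 2 merges into node 0) — and find the resistance seen between A (node 1) and B (node 0).
Reduce the network between node 1 (A) and node 0 (B) by series/parallel combination:
  Rp1 = R1 ‖ R2 ‖ R3 (parallel, all between nodes 0 and 1) = 1/(1/20000 + 1/5.6 + 1/51) = 5.045 Ω
R_th = 5.045 Ω
I_n = V_th/R_th = 0.00227/5.045 = 0.00045 A, and R_n = R_th = 5.045 Ω

Final answer: I_n = 0.00045 A, R_n = 5.045 Ω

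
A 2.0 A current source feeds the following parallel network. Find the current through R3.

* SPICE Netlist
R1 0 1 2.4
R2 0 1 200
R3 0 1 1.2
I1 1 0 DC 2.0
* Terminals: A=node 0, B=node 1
All resistors sit directly between nodes 0 and 1, so they are in parallel and share one voltage V; the full source current 2 A splits among them.
1/R_par = 1/2.4 + 1/200 + 1/1.2 = 1.255 S  =>  R_par = 0.7968 Ω
V = I × R_par = 2 × 0.7968 = 1.594 V
I_R3 = V/R3 = 1.594/1.2 = 1.328 A

Final answer: 1.328 A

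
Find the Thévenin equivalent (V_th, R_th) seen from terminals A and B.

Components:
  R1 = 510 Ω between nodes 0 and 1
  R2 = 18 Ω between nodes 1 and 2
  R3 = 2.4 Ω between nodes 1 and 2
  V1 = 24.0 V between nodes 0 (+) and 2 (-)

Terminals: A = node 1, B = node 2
Step 1 — V_th is the open-circuit voltage V_A - V_B (nothing connected across the terminals).
Nodal analysis, taking node 2 as the 0 V reference.
Source V1 fixes V_0 = 24 V.
KCL at each unknown node (sum of currents leaving = 0; resistances in Ω):
  Node 1: (V_1 - 24)/510 + (V_1 - 0)/18 + (V_1 - 0)/2.4 = 0
Collecting terms: 0.4742 × V_1 = 0.04706  =>  V_1 = 0.09924 V
V_th = V_1 - V_2 = 0.09924 - 0 = 0.09924 V
Step 2 — R_th: zero the source — replace V1 by a short circuit (node 2 merges into node 0) — and find the resistance seen between A (node 1) and B (node 0).
Reduce the network between node 1 (A) and node 0 (B) by series/parallel combination:
  Rp1 = R1 ‖ R2 ‖ R3 (parallel, all between nodes 0 and 1) = 1/(1/510 + 1/18 + 1/2.4) = 2.109 Ω
R_th = 2.109 Ω

Final answer: V_th = 0.09924 V, R_th = 2.109 Ω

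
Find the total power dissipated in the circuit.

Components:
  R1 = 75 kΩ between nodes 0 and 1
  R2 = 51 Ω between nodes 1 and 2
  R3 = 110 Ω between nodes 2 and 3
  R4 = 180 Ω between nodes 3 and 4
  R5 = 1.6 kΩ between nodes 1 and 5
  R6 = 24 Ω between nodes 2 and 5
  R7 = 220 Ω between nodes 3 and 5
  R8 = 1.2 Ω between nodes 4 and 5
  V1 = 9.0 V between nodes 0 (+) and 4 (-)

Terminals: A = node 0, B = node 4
Nodal analysis, taking node 4 as the 0 V reference.
Source V1 fixes V_0 = 9 V.
KCL at each unknown node (sum of currents leaving = 0; resistances in Ω):
  Node 1: (V_1 - 9)/75000 + (V_1 - V_2)/51 + (V_1 - V_5)/1600 = 0
  Node 2: (V_2 - V_1)/51 + (V_2 - V_3)/110 + (V_2 - V_5)/24 = 0
  Node 3: (V_3 - V_2)/110 + (V_3 - 0)/180 + (V_3 - V_5)/220 = 0
  Node 5: (V_5 - V_1)/1600 + (V_5 - V_2)/24 + (V_5 - V_3)/220 + (V_5 - 0)/1.2 = 0
Collecting terms (coefficients in siemens):
  0.02025·V_1 - 0.01961·V_2 - 0.000625·V_5 = 0.00012
  0.07037·V_2 - 0.01961·V_1 - 0.009091·V_3 - 0.04167·V_5 = 0
  0.01919·V_3 - 0.009091·V_2 - 0.004545·V_5 = 0
  0.8802·V_5 - 0.000625·V_1 - 0.04167·V_2 - 0.004545·V_3 = 0
Solving these 4 simultaneous equations (Gaussian elimination) gives:
  V_1 = 0.008446 V, V_2 = 0.002597 V, V_3 = 0.001262 V, V_5 = 0.0001355 V
Power in each resistor, P = (ΔV)²/R:
  P_R1 = (9 - 0.008446)²/75000 = 0.001078 W
  P_R2 = (0.008446 - 0.002597)²/51 = 0.0000006709 W
  P_R3 = (0.002597 - 0.001262)²/110 = 0.00000001619 W
  P_R4 = (0.001262 - 0)²/180 = 0.000000008851 W
  P_R5 = (0.008446 - 0.0001355)²/1600 = 0.00000004317 W
  P_R6 = (0.002597 - 0.0001355)²/24 = 0.0000002524 W
  P_R7 = (0.001262 - 0.0001355)²/220 = 0.000000005771 W
  P_R8 = (0 - 0.0001355)²/1.2 = 0.00000001529 W
P_total = P_R1 + P_R2 + P_R3 + P_R4 + P_R5 + P_R6 + P_R7 + P_R8 = 0.001079 W

Final answer: 0.001079 W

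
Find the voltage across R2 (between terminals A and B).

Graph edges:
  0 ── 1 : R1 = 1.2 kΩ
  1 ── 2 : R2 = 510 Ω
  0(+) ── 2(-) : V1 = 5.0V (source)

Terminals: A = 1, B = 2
R1 and R2 are in series across V1 (node 0 → node 1 → node 2), and the output A–B is taken across R2, so this is a voltage divider.
Series current: I = V1/(R1 + R2) = 5/(1200 + 510) = 5/1710 = 0.002924 A
V_R2 = I × R2 = V1 × R2/(R1 + R2) = 5 × 510/1710 = 1.491 V

Final answer: 1.491 V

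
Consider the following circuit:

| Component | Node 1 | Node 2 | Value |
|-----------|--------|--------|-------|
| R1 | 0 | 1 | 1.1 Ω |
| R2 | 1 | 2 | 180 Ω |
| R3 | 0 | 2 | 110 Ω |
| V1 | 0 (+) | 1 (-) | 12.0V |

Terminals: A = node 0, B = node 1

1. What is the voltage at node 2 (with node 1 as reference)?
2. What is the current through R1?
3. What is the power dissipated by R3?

Nodal analysis, taking node 1 as the 0 V reference.
Source V1 fixes V_0 = 12 V.
KCL at each unknown node (sum of currents leaving = 0; resistances in Ω):
  Node 2: (V_2 - 0)/180 + (V_2 - 12)/110 = 0
Collecting terms: 0.01465 × V_2 = 0.1091  =>  V_2 = 7.448 V
Part 1:
  Read off the nodal solution: V_2 = 7.448 V
Part 2:
  I_R1 = (V_0 - V_1)/R1 = (12 - 0)/1.1 = 10.91 A
  Magnitude: I_R1 = 10.91 A
Part 3:
  I_R3 = (V_0 - V_2)/R3 = (12 - 7.448)/110 = 0.04138 A
  P_R3 = I_R3² × R3 = (0.04138)² × 110 = 0.1883 W

Final answers:
1. V_2 = 7.448 V
2. I_R1 = 10.91 A
3. P_R3 = 0.1883 W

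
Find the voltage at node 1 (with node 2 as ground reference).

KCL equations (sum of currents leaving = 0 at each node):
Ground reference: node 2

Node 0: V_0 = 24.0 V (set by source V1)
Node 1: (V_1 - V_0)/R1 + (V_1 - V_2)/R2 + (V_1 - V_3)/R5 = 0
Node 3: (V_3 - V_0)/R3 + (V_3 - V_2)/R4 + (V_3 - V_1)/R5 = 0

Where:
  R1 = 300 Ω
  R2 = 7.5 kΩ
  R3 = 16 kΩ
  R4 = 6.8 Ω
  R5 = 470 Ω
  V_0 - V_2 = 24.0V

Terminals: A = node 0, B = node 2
Nodal analysis, taking node 2 as the 0 V reference.
Source V1 fixes V_0 = 24 V.
KCL at each unknown node (sum of currents leaving = 0; resistances in Ω):
  Node 1: (V_1 - 24)/300 + (V_1 - 0)/7500 + (V_1 - V_3)/470 = 0
  Node 3: (V_3 - 24)/16000 + (V_3 - 0)/6.8 + (V_3 - V_1)/470 = 0
Collecting terms (coefficients in siemens):
  0.005594·V_1 - 0.002128·V_3 = 0.08
  0.1492·V_3 - 0.002128·V_1 = 0.0015
Determinant D = (0.005594)(0.1492) - (-0.002128)(-0.002128) = 0.0008304
V_1 = [(0.08)(0.1492) - (-0.002128)(0.0015)]/D = 14.38 V
V_3 = [(0.005594)(0.0015) - (0.08)(-0.002128)]/D = 0.2151 V
The requested potential is V_1 = 14.38 V.

Final answer: V_1 = 14.38 V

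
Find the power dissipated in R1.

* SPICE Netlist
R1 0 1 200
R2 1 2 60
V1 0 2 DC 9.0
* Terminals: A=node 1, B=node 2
Nodal analysis, taking node 2 as the 0 V reference.
Source V1 fixes V_0 = 9 V.
KCL at each unknown node (sum of currents leaving = 0; resistances in Ω):
  Node 1: (V_1 - 9)/200 + (V_1 - 0)/60 = 0
Collecting terms: 0.02167 × V_1 = 0.045  =>  V_1 = 2.077 V
I_R1 = (V_0 - V_1)/R1 = (9 - 2.077)/200 = 0.03462 A
P_R1 = I_R1² × R1 = (0.03462)² × 200 = 0.2396 W

Final answer: 0.2396 W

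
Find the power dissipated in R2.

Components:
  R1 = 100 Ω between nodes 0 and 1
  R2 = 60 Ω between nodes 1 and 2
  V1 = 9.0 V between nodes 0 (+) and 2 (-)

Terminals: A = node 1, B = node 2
Nodal analysis, taking node 2 as the 0 V reference.
Source V1 fixes V_0 = 9 V.
KCL at each unknown node (sum of currents leaving = 0; resistances in Ω):
  Node 1: (V_1 - 9)/100 + (V_1 - 0)/60 = 0
Collecting terms: 0.02667 × V_1 = 0.09  =>  V_1 = 3.375 V
I_R2 = (V_1 - V_2)/R2 = (3.375 - 0)/60 = 0.05625 A
P_R2 = I_R2² × R2 = (0.05625)² × 60 = 0.1898 W

Final answer: 0.1898 W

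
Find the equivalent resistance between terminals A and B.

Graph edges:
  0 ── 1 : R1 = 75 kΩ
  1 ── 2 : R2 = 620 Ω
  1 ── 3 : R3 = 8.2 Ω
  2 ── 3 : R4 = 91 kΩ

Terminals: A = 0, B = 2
Reduce the network between node 0 (A) and node 2 (B) by series/parallel combination:
  Rs1 = R3 + R4 (series, joined only at node 3) = 8.2 + 91000 = 91010 Ω
  Rp1 = R2 ‖ Rs1 (parallel, both between nodes 1 and 2) = 1/(1/620 + 1/91010) = 615.8 Ω
  Rs2 = R1 + Rp1 (series, joined only at node 1) = 75000 + 615.8 = 75620 Ω
R_eq = 75.62 kΩ

Final answer: 75.62 kΩ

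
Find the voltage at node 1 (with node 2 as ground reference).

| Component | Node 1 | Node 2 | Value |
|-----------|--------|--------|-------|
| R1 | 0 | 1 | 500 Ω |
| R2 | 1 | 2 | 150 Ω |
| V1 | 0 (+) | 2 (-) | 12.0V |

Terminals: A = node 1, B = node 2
Nodal analysis, taking node 2 as the 0 V reference.
Source V1 fixes V_0 = 12 V.
KCL at each unknown node (sum of currents leaving = 0; resistances in Ω):
  Node 1: (V_1 - 12)/500 + (V_1 - 0)/150 = 0
Collecting terms: 0.008667 × V_1 = 0.024  =>  V_1 = 2.769 V
The requested potential is V_1 = 2.769 V.

Final answer: V_1 = 2.769 V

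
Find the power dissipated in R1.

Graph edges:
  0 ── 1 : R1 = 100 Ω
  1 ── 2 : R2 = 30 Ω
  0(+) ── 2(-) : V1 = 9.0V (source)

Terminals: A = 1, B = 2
Nodal analysis, taking node 2 as the 0 V reference.
Source V1 fixes V_0 = 9 V.
KCL at each unknown node (sum of currents leaving = 0; resistances in Ω):
  Node 1: (V_1 - 9)/100 + (V_1 - 0)/30 = 0
Collecting terms: 0.04333 × V_1 = 0.09  =>  V_1 = 2.077 V
I_R1 = (V_0 - V_1)/R1 = (9 - 2.077)/100 = 0.06923 A
P_R1 = I_R1² × R1 = (0.06923)² × 100 = 0.4793 W

Final answer: 0.4793 W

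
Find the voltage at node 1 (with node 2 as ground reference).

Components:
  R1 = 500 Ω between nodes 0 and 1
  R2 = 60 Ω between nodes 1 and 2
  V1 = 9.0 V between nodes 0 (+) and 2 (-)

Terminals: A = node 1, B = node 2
Nodal analysis, taking node 2 as the 0 V reference.
Source V1 fixes V_0 = 9 V.
KCL at each unknown node (sum of currents leaving = 0; resistances in Ω):
  Node 1: (V_1 - 9)/500 + (V_1 - 0)/60 = 0
Collecting terms: 0.01867 × V_1 = 0.018  =>  V_1 = 0.9643 V
The requested potential is V_1 = 0.9643 V.

Final answer: V_1 = 0.9643 V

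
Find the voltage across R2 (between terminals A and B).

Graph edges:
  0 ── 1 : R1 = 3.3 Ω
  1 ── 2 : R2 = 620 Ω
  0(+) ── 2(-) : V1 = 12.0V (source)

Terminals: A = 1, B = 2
R1 and R2 are in series across V1 (node 0 → node 1 → node 2), and the output A–B is taken across R2, so this is a voltage divider.
Series current: I = V1/(R1 + R2) = 12/(3.3 + 620) = 12/623.3 = 0.01925 A
V_R2 = I × R2 = V1 × R2/(R1 + R2) = 12 × 620/623.3 = 11.94 V

Final answer: 11.94 V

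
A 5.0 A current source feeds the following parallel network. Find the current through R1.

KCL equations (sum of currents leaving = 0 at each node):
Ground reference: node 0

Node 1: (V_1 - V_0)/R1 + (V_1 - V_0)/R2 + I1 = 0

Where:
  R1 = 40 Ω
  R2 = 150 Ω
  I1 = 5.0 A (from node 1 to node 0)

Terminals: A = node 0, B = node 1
All resistors sit directly between nodes 0 and 1, so they are in parallel and share one voltage V; the full source current 5 A splits among them.
1/R_par = 1/40 + 1/150 = 0.03167 S  =>  R_par = 31.58 Ω
V = I × R_par = 5 × 31.58 = 157.9 V
I_R1 = V/R1 = 157.9/40 = 3.947 A

Final answer: 3.947 A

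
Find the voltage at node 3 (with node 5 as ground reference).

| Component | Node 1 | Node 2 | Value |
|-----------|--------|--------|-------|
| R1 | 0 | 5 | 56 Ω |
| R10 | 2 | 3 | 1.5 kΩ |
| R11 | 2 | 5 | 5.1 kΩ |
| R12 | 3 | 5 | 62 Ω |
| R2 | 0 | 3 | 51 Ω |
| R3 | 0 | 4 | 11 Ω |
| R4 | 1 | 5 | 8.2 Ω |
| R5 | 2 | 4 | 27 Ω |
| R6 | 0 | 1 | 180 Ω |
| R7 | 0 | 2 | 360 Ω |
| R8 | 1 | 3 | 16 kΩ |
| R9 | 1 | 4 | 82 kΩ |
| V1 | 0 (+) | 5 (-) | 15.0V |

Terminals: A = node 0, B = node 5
Nodal analysis, taking node 5 as the 0 V reference.
Source V1 fixes V_0 = 15 V.
KCL at each unknown node (sum of currents leaving = 0; resistances in Ω):
  Node 1: (V_1 - 0)/8.2 + (V_1 - 15)/180 + (V_1 - V_3)/16000 + (V_1 - V_4)/82000 = 0
  Node 2: (V_2 - V_4)/27 + (V_2 - 15)/360 + (V_2 - V_3)/1500 + (V_2 - 0)/5100 = 0
  Node 3: (V_3 - 15)/51 + (V_3 - V_1)/16000 + (V_3 - V_2)/1500 + (V_3 - 0)/62 = 0
  Node 4: (V_4 - 15)/11 + (V_4 - V_2)/27 + (V_4 - V_1)/82000 = 0
Collecting terms (coefficients in siemens):
  0.1276·V_1 - 0.0000625·V_3 - 0.0000122·V_4 = 0.08333
  0.04068·V_2 - 0.0006667·V_3 - 0.03704·V_4 = 0.04167
  0.03647·V_3 - 0.0000625·V_1 - 0.0006667·V_2 = 0.2941
  0.128·V_4 - 0.0000122·V_1 - 0.03704·V_2 = 1.364
Solving these 4 simultaneous equations (Gaussian elimination) gives:
  V_1 = 0.6587 V, V_2 = 14.75 V, V_3 = 8.336 V, V_4 = 14.93 V
The requested potential is V_3 = 8.336 V.

Final answer: V_3 = 8.336 V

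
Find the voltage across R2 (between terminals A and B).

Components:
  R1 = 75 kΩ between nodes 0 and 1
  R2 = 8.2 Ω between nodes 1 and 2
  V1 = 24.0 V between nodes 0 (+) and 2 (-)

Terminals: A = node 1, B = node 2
R1 and R2 are in series across V1 (node 0 → node 1 → node 2), and the output A–B is taken across R2, so this is a voltage divider.
Series current: I = V1/(R1 + R2) = 24/(75000 + 8.2) = 24/75010 = 0.00032 A
V_R2 = I × R2 = V1 × R2/(R1 + R2) = 24 × 8.2/75010 = 0.002624 V

Final answer: 0.002624 V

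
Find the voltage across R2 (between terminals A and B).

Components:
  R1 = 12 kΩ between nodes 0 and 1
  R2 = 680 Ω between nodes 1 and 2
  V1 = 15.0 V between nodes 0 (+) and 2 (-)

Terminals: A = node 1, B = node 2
R1 and R2 are in series across V1 (node 0 → node 1 → node 2), and the output A–B is taken across R2, so this is a voltage divider.
Series current: I = V1/(R1 + R2) = 15/(12000 + 680) = 15/12680 = 0.001183 A
V_R2 = I × R2 = V1 × R2/(R1 + R2) = 15 × 680/12680 = 0.8044 V

Final answer: 0.8044 V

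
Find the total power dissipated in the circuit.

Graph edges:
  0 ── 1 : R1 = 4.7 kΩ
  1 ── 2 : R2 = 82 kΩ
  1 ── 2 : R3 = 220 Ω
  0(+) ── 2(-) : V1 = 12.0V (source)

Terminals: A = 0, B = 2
Nodal analysis, taking node 2 as the 0 V reference.
Source V1 fixes V_0 = 12 V.
KCL at each unknown node (sum of currents leaving = 0; resistances in Ω):
  Node 1: (V_1 - 12)/4700 + (V_1 - 0)/82000 + (V_1 - 0)/220 = 0
Collecting terms: 0.00477 × V_1 = 0.002553  =>  V_1 = 0.5352 V
Power in each resistor, P = (ΔV)²/R:
  P_R1 = (12 - 0.5352)²/4700 = 0.02797 W
  P_R2 = (0.5352 - 0)²/82000 = 0.000003493 W
  P_R3 = (0.5352 - 0)²/220 = 0.001302 W
P_total = P_R1 + P_R2 + P_R3 = 0.02927 W

Final answer: 0.02927 W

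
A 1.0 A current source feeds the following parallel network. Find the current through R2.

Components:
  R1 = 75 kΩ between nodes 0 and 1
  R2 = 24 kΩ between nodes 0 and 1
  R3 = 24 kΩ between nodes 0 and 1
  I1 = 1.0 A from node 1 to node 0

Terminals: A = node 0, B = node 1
All resistors sit directly between nodes 0 and 1, so they are in parallel and share one voltage V; the full source current 1 A splits among them.
1/R_par = 1/75000 + 1/24000 + 1/24000 = 0.00009667 S  =>  R_par = 10340 Ω
V = I × R_par = 1 × 10340 = 10340 V
I_R2 = V/R2 = 10340/24000 = 0.431 A

Final answer: 0.431 A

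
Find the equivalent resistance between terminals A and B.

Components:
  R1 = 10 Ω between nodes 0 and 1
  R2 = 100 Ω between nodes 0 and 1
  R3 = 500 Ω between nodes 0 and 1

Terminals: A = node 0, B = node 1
Reduce the network between node 0 (A) and node 1 (B) by series/parallel combination:
  Rp1 = R1 ‖ R2 ‖ R3 (parallel, all between nodes 0 and 1) = 1/(1/10 + 1/100 + 1/500) = 8.929 Ω
R_eq = 8.929 Ω

Final answer: 8.929 Ω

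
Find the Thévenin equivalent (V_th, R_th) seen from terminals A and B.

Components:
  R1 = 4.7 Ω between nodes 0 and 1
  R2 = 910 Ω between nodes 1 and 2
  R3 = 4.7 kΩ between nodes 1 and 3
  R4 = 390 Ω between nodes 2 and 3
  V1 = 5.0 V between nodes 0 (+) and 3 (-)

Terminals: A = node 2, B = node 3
Step 1 — V_th is the open-circuit voltage V_A - V_B (nothing connected across the terminals).
Nodal analysis, taking node 3 as the 0 V reference.
Source V1 fixes V_0 = 5 V.
KCL at each unknown node (sum of currents leaving = 0; resistances in Ω):
  Node 1: (V_1 - 5)/4.7 + (V_1 - V_2)/910 + (V_1 - 0)/4700 = 0
  Node 2: (V_2 - V_1)/910 + (V_2 - 0)/390 = 0
Collecting terms (coefficients in siemens):
  0.2141·V_1 - 0.001099·V_2 = 1.064
  0.003663·V_2 - 0.001099·V_1 = 0
Determinant D = (0.2141)(0.003663) - (-0.001099)(-0.001099) = 0.000783
V_1 = [(1.064)(0.003663) - (-0.001099)(0)]/D = 4.977 V
V_2 = [(0.2141)(0) - (1.064)(-0.001099)]/D = 1.493 V
V_th = V_2 - V_3 = 1.493 - 0 = 1.493 V
Step 2 — R_th: zero the source — replace V1 by a short circuit (node 3 merges into node 0) — and find the resistance seen between A (node 2) and B (node 0).
Reduce the network between node 2 (A) and node 0 (B) by series/parallel combination:
  Rp1 = R1 ‖ R3 (parallel, both between nodes 0 and 1) = 1/(1/4.7 + 1/4700) = 4.695 Ω
  Rs1 = R2 + Rp1 (series, joined only at node 1) = 910 + 4.695 = 914.7 Ω
  Rp2 = R4 ‖ Rs1 (parallel, both between nodes 0 and 2) = 1/(1/390 + 1/914.7) = 273.4 Ω
R_th = 273.4 Ω

Final answer: V_th = 1.493 V, R_th = 273.4 Ω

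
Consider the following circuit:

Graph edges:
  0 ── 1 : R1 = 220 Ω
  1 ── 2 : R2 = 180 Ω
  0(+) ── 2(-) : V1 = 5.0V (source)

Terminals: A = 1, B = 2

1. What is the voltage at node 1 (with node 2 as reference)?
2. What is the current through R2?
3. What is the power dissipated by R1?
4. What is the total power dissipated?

Nodal analysis, taking node 2 as the 0 V reference.
Source V1 fixes V_0 = 5 V.
KCL at each unknown node (sum of currents leaving = 0; resistances in Ω):
  Node 1: (V_1 - 5)/220 + (V_1 - 0)/180 = 0
Collecting terms: 0.0101 × V_1 = 0.02273  =>  V_1 = 2.25 V
Part 1:
  Read off the nodal solution: V_1 = 2.25 V
Part 2:
  I_R2 = (V_1 - V_2)/R2 = (2.25 - 0)/180 = 0.0125 A
  Magnitude: I_R2 = 0.0125 A
Part 3:
  I_R1 = (V_0 - V_1)/R1 = (5 - 2.25)/220 = 0.0125 A
  P_R1 = I_R1² × R1 = (0.0125)² × 220 = 0.03438 W
Part 4:
  Power in each resistor, P = (ΔV)²/R:
    P_R1 = (5 - 2.25)²/220 = 0.03438 W
    P_R2 = (2.25 - 0)²/180 = 0.02813 W
  P_total = P_R1 + P_R2 = 0.0625 W

Final answers:
1. V_1 = 2.25 V
2. I_R2 = 0.0125 A
3. P_R1 = 0.03438 W
4. P_total = 0.0625 W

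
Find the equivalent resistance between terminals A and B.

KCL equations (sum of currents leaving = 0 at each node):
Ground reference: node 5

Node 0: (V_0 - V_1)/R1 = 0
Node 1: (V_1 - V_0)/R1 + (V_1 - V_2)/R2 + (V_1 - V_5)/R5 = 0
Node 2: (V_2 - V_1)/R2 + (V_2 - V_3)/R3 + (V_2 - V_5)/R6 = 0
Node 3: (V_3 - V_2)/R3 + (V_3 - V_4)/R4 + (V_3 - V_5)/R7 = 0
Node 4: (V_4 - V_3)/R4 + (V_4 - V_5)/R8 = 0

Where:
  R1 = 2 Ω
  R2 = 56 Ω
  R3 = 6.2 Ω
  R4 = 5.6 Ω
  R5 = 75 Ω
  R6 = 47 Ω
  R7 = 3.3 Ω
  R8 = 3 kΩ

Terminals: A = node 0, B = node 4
The network is not a plain series/parallel combination. Inject a 1 A test current into terminal A (node 0) and return it from terminal B (node 4); then R_eq = V_A / (1 A).
Nodal analysis, taking node 4 as the 0 V reference.
Current source I_test pushes 1 A into node 0 and draws it out of node 4.
KCL at each unknown node (sum of currents leaving = 0; resistances in Ω):
  Node 0: (V_0 - V_1)/2 - 1 = 0
  Node 1: (V_1 - V_0)/2 + (V_1 - V_2)/56 + (V_1 - V_5)/75 = 0
  Node 2: (V_2 - V_1)/56 + (V_2 - V_3)/6.2 + (V_2 - V_5)/47 = 0
  Node 3: (V_3 - V_2)/6.2 + (V_3 - 0)/5.6 + (V_3 - V_5)/3.3 = 0
  Node 5: (V_5 - V_1)/75 + (V_5 - V_2)/47 + (V_5 - V_3)/3.3 + (V_5 - 0)/3000 = 0
Collecting terms (coefficients in siemens):
  0.5·V_0 - 0.5·V_1 = 1
  0.5312·V_1 - 0.5·V_0 - 0.01786·V_2 - 0.01333·V_5 = 0
  0.2004·V_2 - 0.01786·V_1 - 0.1613·V_3 - 0.02128·V_5 = 0
  0.6429·V_3 - 0.1613·V_2 - 0.303·V_5 = 0
  0.338·V_5 - 0.01333·V_1 - 0.02128·V_2 - 0.303·V_3 = 0
Solving these 5 simultaneous equations (Gaussian elimination) gives:
  V_0 = 42.18 V, V_1 = 40.18 V, V_2 = 8.834 V, V_3 = 5.587 V
  V_5 = 7.15 V
R_eq = V_0 / 1 A = 42.18 Ω

Final answer: 42.18 Ω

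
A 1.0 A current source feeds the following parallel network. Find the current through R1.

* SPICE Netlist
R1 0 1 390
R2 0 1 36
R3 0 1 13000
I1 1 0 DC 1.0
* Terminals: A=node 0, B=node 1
All resistors sit directly between nodes 0 and 1, so they are in parallel and share one voltage V; the full source current 1 A splits among them.
1/R_par = 1/390 + 1/36 + 1/13000 = 0.03042 S  =>  R_par = 32.87 Ω
V = I × R_par = 1 × 32.87 = 32.87 V
I_R1 = V/R1 = 32.87/390 = 0.08429 A

Final answer: 0.08429 A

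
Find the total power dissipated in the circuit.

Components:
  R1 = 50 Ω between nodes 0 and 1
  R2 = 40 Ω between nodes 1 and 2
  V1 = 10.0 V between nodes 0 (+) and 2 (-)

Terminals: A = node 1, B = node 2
Nodal analysis, taking node 2 as the 0 V reference.
Source V1 fixes V_0 = 10 V.
KCL at each unknown node (sum of currents leaving = 0; resistances in Ω):
  Node 1: (V_1 - 10)/50 + (V_1 - 0)/40 = 0
Collecting terms: 0.045 × V_1 = 0.2  =>  V_1 = 4.444 V
Power in each resistor, P = (ΔV)²/R:
  P_R1 = (10 - 4.444)²/50 = 0.6173 W
  P_R2 = (4.444 - 0)²/40 = 0.4938 W
P_total = P_R1 + P_R2 = 1.111 W

Final answer: 1.111 W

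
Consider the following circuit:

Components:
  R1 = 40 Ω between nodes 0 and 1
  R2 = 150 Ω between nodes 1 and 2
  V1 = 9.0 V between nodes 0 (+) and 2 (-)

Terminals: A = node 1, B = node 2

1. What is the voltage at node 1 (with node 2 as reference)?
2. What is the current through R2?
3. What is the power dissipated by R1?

Nodal analysis, taking node 2 as the 0 V reference.
Source V1 fixes V_0 = 9 V.
KCL at each unknown node (sum of currents leaving = 0; resistances in Ω):
  Node 1: (V_1 - 9)/40 + (V_1 - 0)/150 = 0
Collecting terms: 0.03167 × V_1 = 0.225  =>  V_1 = 7.105 V
Part 1:
  Read off the nodal solution: V_1 = 7.105 V
Part 2:
  I_R2 = (V_1 - V_2)/R2 = (7.105 - 0)/150 = 0.04737 A
  Magnitude: I_R2 = 0.04737 A
Part 3:
  I_R1 = (V_0 - V_1)/R1 = (9 - 7.105)/40 = 0.04737 A
  P_R1 = I_R1² × R1 = (0.04737)² × 40 = 0.08975 W

Final answers:
1. V_1 = 7.105 V
2. I_R2 = 0.04737 A
3. P_R1 = 0.08975 W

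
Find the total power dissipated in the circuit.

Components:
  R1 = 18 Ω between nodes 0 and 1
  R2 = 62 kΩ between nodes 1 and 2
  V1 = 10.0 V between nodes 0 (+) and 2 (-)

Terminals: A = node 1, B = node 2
Nodal analysis, taking node 2 as the 0 V reference.
Source V1 fixes V_0 = 10 V.
KCL at each unknown node (sum of currents leaving = 0; resistances in Ω):
  Node 1: (V_1 - 10)/18 + (V_1 - 0)/62000 = 0
Collecting terms: 0.05557 × V_1 = 0.5556  =>  V_1 = 9.997 V
Power in each resistor, P = (ΔV)²/R:
  P_R1 = (10 - 9.997)²/18 = 0.000000468 W
  P_R2 = (9.997 - 0)²/62000 = 0.001612 W
P_total = P_R1 + P_R2 = 0.001612 W

Final answer: 0.001612 W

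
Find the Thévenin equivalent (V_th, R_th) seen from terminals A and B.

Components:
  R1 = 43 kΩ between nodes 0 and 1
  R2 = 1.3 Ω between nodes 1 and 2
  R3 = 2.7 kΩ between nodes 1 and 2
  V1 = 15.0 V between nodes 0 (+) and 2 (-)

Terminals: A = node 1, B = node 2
Step 1 — V_th is the open-circuit voltage V_A - V_B (nothing connected across the terminals).
Nodal analysis, taking node 2 as the 0 V reference.
Source V1 fixes V_0 = 15 V.
KCL at each unknown node (sum of currents leaving = 0; resistances in Ω):
  Node 1: (V_1 - 15)/43000 + (V_1 - 0)/1.3 + (V_1 - 0)/2700 = 0
Collecting terms: 0.7696 × V_1 = 0.0003488  =>  V_1 = 0.0004533 V
V_th = V_1 - V_2 = 0.0004533 - 0 = 0.0004533 V
Step 2 — R_th: zero the source — replace V1 by a short circuit (node 2 merges into node 0) — and find the resistance seen between A (node 1) and B (node 0).
Reduce the network between node 1 (A) and node 0 (B) by series/parallel combination:
  Rp1 = R1 ‖ R2 ‖ R3 (parallel, all between nodes 0 and 1) = 1/(1/43000 + 1/1.3 + 1/2700) = 1.299 Ω
R_th = 1.299 Ω

Final answer: V_th = 0.0004533 V, R_th = 1.299 Ω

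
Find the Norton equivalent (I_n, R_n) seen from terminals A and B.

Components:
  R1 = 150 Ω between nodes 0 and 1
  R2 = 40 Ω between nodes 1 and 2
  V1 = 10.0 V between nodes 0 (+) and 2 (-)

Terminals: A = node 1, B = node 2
Find the Thévenin equivalent first; then I_n = V_th/R_th and R_n = R_th.
Step 1 — V_th is the open-circuit voltage V_A - V_B (nothing connected across the terminals).
Nodal analysis, taking node 2 as the 0 V reference.
Source V1 fixes V_0 = 10 V.
KCL at each unknown node (sum of currents leaving = 0; resistances in Ω):
  Node 1: (V_1 - 10)/150 + (V_1 - 0)/40 = 0
Collecting terms: 0.03167 × V_1 = 0.06667  =>  V_1 = 2.105 V
V_th = V_1 - V_2 = 2.105 - 0 = 2.105 V
Step 2 — R_th: zero the source — replace V1 by a short circuit (node 2 merges into node 0) — and find the resistance seen between A (node 1) and B (node 0).
Reduce the network between node 1 (A) and node 0 (B) by series/parallel combination:
  Rp1 = R1 ‖ R2 (parallel, both between nodes 0 and 1) = 1/(1/150 + 1/40) = 31.58 Ω
R_th = 31.58 Ω
I_n = V_th/R_th = 2.105/31.58 = 0.06667 A, and R_n = R_th = 31.58 Ω

Final answer: I_n = 0.06667 A, R_n = 31.58 Ω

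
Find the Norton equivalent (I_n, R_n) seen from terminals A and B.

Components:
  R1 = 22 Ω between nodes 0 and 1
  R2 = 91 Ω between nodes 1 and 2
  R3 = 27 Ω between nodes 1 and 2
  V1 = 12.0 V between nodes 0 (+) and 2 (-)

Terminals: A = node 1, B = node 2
Find the Thévenin equivalent first; then I_n = V_th/R_th and R_n = R_th.
Step 1 — V_th is the open-circuit voltage V_A - V_B (nothing connected across the terminals).
Nodal analysis, taking node 2 as the 0 V reference.
Source V1 fixes V_0 = 12 V.
KCL at each unknown node (sum of currents leaving = 0; resistances in Ω):
  Node 1: (V_1 - 12)/22 + (V_1 - 0)/91 + (V_1 - 0)/27 = 0
Collecting terms: 0.09348 × V_1 = 0.5455  =>  V_1 = 5.835 V
V_th = V_1 - V_2 = 5.835 - 0 = 5.835 V
Step 2 — R_th: zero the source — replace V1 by a short circuit (node 2 merges into node 0) — and find the resistance seen between A (node 1) and B (node 0).
Reduce the network between node 1 (A) and node 0 (B) by series/parallel combination:
  Rp1 = R1 ‖ R2 ‖ R3 (parallel, all between nodes 0 and 1) = 1/(1/22 + 1/91 + 1/27) = 10.7 Ω
R_th = 10.7 Ω
I_n = V_th/R_th = 5.835/10.7 = 0.5455 A, and R_n = R_th = 10.7 Ω

Final answer: I_n = 0.5455 A, R_n = 10.7 Ω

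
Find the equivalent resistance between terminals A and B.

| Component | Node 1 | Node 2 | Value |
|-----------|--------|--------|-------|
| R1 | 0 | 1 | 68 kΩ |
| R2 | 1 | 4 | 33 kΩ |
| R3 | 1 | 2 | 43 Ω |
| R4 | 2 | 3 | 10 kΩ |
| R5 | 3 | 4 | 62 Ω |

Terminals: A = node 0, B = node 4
Reduce the network between node 0 (A) and node 4 (B) by series/parallel combination:
  Rs1 = R3 + R4 (series, joined only at node 2) = 43 + 10000 = 10040 Ω
  Rs2 = R5 + Rs1 (series, joined only at node 3) = 62 + 10040 = 10100 Ω
  Rp1 = R2 ‖ Rs2 (parallel, both between nodes 1 and 4) = 1/(1/33000 + 1/10100) = 7736 Ω
  Rs3 = R1 + Rp1 (series, joined only at node 1) = 68000 + 7736 = 75740 Ω
R_eq = 75.74 kΩ

Final answer: 75.74 kΩ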